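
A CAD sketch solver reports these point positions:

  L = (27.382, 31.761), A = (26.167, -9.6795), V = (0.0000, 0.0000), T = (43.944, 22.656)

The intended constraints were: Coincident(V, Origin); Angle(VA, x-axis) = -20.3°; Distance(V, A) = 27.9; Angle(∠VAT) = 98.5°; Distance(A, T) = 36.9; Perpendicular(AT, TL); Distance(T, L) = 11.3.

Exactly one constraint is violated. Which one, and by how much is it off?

Distance(T, L) = 11.3 — off by 7.60.

V = (0.00, 0.00) ✓; VA at -20.30° ✓; |VA| = 27.90 ✓; ∠VAT = 98.50° ✓; |AT| = 36.90 ✓; ∠(AT, TL) = 90.00° ✓; |TL| = 18.90 ✗.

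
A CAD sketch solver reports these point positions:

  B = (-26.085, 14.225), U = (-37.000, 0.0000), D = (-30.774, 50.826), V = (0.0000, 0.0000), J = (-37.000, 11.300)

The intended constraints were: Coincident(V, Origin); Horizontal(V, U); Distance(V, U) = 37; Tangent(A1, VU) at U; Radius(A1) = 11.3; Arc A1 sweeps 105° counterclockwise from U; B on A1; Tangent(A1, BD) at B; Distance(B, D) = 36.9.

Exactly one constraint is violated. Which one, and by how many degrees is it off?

Tangent(A1, BD) at B — off by 7.70°.

V = (0.00, 0.00) ✓; V.y = 0.00, U.y = 0.00 ✓; |VU| = 37.00 ✓; ∠(JU, UV) = 90.00° ✓; |JU| = 11.30 ✓; bearing(J→B) − bearing(J→U) = 105.0° ✓; |JB| = 11.30 ✓; ∠(JB, BD) = 97.70° ✗; |BD| = 36.90 ✓.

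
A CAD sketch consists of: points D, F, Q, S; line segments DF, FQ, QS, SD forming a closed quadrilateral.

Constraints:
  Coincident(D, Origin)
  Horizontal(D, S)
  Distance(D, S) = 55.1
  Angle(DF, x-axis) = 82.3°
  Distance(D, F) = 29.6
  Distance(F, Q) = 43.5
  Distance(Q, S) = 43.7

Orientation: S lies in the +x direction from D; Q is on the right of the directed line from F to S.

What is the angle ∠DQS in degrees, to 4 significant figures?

118.1°

Checks: |FQ| = 43.50 ✓; |QS| = 43.70 ✓.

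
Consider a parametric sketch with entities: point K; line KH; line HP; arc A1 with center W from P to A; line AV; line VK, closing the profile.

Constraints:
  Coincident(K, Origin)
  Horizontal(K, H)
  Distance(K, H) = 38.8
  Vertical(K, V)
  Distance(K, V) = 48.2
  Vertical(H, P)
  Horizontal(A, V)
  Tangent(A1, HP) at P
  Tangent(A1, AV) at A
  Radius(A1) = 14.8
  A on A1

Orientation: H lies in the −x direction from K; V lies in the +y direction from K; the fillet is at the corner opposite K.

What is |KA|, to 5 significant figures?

53.845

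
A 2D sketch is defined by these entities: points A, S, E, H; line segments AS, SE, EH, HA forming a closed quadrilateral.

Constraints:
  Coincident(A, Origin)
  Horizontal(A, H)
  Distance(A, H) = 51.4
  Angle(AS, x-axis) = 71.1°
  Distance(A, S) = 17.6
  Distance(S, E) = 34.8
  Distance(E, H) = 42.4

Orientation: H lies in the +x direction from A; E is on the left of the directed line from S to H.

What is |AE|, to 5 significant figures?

50.500

A is at the origin; A and H share the same y with |AH| = 51.4 and H in +x, so H = (51.4, 0). AS runs at 71.1° with |AS| = 17.6, so S = (5.7009, 16.651). E is determined by |SE| = 34.8 and |EH| = 42.4 together: it lies at the intersection of circle(S, 34.8) and circle(H, 42.4). With |SH| = 48.638, the foot of the radical line on SH is 18.288 from S and the perpendicular offset is √(34.8² − 18.288²) = 29.608. Taking the left-of-SH solution: E = (33.019, 38.209).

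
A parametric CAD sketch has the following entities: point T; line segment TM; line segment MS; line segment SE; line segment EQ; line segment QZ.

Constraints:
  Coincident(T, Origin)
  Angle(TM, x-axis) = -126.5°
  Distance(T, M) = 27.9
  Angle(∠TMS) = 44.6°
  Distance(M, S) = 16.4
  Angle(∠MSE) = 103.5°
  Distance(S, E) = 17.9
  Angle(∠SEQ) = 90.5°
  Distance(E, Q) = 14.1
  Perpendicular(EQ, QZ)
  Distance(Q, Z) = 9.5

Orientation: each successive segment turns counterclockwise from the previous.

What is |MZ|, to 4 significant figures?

12.48

T is at the origin; TM runs at -126.5° with length 27.9, so M = (-16.60, -22.43). ∠TMS = 44.6° gives MS at 8.900° from the x-axis; with |MS| = 16.4, S = (-0.3930, -19.89). ∠MSE = 103.5° gives SE at 85.40° from the x-axis; with |SE| = 17.9, E = (1.043, -2.048). ∠SEQ = 90.5° gives EQ at 174.9° from the x-axis; with |EQ| = 14.1, Q = (-13.00, -0.7946). The perpendicularity gives QZ at right angles to EQ, so QZ runs at -95.10°; with |QZ| = 9.5, Z = (-13.85, -10.26). Then |MZ| = |Z − M| = 12.48.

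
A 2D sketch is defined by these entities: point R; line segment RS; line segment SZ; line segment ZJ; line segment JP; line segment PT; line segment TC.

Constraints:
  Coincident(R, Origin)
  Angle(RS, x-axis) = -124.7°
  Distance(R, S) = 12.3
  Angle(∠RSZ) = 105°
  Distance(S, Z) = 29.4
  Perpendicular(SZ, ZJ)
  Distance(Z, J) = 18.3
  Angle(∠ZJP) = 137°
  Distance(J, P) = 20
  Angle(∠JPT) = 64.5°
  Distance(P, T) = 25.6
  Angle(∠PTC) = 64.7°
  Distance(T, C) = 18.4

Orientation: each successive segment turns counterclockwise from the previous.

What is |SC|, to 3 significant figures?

26.8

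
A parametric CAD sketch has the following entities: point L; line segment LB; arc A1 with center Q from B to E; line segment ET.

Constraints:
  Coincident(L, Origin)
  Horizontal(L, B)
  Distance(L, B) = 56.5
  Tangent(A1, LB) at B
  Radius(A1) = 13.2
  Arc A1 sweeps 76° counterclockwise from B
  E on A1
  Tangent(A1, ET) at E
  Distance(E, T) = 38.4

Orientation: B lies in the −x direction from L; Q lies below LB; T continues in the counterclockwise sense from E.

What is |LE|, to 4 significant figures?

70.03

L is at the origin; L and B share the same y with |LB| = 56.5 and B on the −x side, so B = (-56.50, 0.000). The tangent condition forces QB to be normal to LB, so Q = B + (0, -13.2) = (-56.50, -13.20). On A1, B sits at bearing 90° from Q; a 76° counterclockwise sweep puts E at bearing 166°, so E = Q + 13.2·(cos 166°, sin 166°) = (-69.31, -10.01). Then |LE| = |E − L| = 70.03.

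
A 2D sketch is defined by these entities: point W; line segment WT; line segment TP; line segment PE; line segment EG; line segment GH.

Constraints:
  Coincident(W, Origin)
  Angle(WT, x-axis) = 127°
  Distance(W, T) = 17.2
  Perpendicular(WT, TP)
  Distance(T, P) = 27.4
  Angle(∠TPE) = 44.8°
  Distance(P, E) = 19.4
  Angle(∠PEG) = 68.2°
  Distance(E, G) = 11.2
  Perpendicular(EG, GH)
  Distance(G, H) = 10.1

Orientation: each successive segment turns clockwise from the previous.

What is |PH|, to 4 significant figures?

8.864

W is at the origin; WT runs at 127.0° with length 17.2, so T = (-10.35, 13.74). WT is perpendicular to TP, so TP runs at 37.00°; with |TP| = 27.4, P = (11.53, 30.23). ∠TPE = 44.8° gives PE at -98.20° from the x-axis; with |PE| = 19.4, E = (8.764, 11.02). ∠PEG = 68.2° gives EG at 150.0° from the x-axis; with |EG| = 11.2, G = (-0.9351, 16.62). EG is perpendicular to GH, so GH runs at 60.00°; with |GH| = 10.1, H = (4.115, 25.37). Then |PH| = |H − P| = 8.864.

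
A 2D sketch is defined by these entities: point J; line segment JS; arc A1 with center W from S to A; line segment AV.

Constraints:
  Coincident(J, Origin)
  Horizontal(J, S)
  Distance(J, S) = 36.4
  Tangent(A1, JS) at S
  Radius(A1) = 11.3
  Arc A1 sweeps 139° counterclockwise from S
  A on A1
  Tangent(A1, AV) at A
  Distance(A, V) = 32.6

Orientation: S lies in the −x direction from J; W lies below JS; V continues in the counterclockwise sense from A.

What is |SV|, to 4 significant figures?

44.66

J is at the origin; JS is horizontal with |JS| = 36.4 and S on the −x side, so S = (-36.40, 0.000). Tangency of A1 to JS means the radius WS is perpendicular to JS, so W = S + (0, -11.3) = (-36.40, -11.30). On A1, S sits at bearing 90° from W; a 139° counterclockwise sweep puts A at bearing 229°, so A = W + 11.3·(cos 229°, sin 229°) = (-43.81, -19.83). A1 meets AV tangentially, so WA is at right angles to AV, so AV runs along (−sin 229°, cos 229°); with |AV| = 32.6, V = (-19.21, -41.22). Then |SV| = |V − S| = 44.66.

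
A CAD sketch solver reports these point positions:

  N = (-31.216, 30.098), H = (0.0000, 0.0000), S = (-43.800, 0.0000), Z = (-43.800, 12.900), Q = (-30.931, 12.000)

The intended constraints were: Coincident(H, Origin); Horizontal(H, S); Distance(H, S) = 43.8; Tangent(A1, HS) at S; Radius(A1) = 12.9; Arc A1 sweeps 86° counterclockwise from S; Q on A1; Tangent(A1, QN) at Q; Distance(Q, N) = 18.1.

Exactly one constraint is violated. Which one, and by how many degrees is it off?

Tangent(A1, QN) at Q — off by 4.90°.

H = (0.00, 0.00) ✓; H.y = 0.00, S.y = 0.00 ✓; |HS| = 43.80 ✓; ∠(ZS, SH) = 90.00° ✓; |ZS| = 12.90 ✓; bearing(Z→Q) − bearing(Z→S) = 86.00° ✓; |ZQ| = 12.90 ✓; ∠(ZQ, QN) = 85.10° ✗; |QN| = 18.10 ✓.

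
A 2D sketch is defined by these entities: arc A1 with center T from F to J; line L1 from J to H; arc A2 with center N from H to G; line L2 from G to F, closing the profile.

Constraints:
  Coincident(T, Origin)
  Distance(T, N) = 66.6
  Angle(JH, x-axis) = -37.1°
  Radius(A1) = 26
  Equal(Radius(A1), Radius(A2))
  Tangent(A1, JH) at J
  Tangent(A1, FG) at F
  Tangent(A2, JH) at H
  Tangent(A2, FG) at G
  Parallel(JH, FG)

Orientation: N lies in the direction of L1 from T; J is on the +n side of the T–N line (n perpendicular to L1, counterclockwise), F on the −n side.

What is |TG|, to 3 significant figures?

71.5

Tangency of A1 to both parallel lines with radius 26.0 puts J and F at T ± 26.0·n: J = (15.7, 20.7), F = (-15.7, -20.7). Equal radii place H and G the same way about N: H = N + 26.0·n = (68.8, -19.4), G = N − 26.0·n = (37.4, -60.9). Then |TG| = |G − T| = 71.5.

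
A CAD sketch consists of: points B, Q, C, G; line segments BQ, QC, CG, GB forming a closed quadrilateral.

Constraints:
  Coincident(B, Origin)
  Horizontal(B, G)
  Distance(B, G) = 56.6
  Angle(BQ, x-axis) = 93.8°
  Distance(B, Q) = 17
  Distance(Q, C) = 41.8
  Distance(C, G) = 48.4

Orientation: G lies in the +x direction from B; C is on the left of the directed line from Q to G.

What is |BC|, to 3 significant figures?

53.0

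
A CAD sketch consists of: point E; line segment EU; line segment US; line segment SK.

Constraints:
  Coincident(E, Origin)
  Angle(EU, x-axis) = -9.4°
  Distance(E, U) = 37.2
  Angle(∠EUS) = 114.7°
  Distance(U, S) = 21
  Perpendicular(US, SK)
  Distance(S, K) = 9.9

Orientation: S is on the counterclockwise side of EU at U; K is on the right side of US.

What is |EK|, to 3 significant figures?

57.0

E is at the origin; EU runs at -9.4° with length 37.2, so U = 37.2·(cos -9.4°, sin -9.4°) = (36.7, -6.08). ∠EUS = 114.7°, so US runs at -9.4° + (180° − 114.7°) = 55.9° from the x-axis; with |US| = 21.0, S = U + 21.0·(cos 55.9°, sin 55.9°) = (48.5, 11.3). US ⟂ SK; with |SK| = 9.9 on the right of US, K = S + 9.9·(0.828, -0.561) = (56.7, 5.76). Then |EK| = |K − E| = 57.0.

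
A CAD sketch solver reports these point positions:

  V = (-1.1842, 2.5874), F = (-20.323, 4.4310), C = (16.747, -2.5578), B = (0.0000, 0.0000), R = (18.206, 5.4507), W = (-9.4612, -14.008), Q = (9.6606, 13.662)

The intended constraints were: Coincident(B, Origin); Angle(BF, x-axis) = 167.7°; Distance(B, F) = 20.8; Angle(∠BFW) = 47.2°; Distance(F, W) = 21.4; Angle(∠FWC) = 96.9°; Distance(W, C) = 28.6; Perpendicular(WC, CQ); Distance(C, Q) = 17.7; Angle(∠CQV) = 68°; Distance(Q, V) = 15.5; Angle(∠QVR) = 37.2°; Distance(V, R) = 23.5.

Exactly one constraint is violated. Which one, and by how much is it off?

Distance(V, R) = 23.5 — off by 3.90.

B = (0.00, 0.00) ✓; BF at 167.7° ✓; |BF| = 20.80 ✓; ∠BFW = 47.20° ✓; |FW| = 21.40 ✓; ∠FWC = 96.90° ✓; |WC| = 28.60 ✓; ∠(WC, CQ) = 90.00° ✓; |CQ| = 17.70 ✓; ∠CQV = 68.00° ✓; |QV| = 15.50 ✓; ∠QVR = 37.20° ✓; |VR| = 19.60 ✗.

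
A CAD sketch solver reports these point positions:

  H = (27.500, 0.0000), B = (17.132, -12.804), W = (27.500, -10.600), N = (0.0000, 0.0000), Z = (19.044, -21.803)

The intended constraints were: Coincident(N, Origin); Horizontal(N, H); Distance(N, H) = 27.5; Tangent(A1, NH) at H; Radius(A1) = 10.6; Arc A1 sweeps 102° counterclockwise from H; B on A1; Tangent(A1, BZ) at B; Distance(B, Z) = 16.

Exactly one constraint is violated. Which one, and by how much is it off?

Distance(B, Z) = 16 — off by 6.80.

N = (0.00, 0.00) ✓; N.y = 0.00, H.y = 0.00 ✓; |NH| = 27.50 ✓; ∠(WH, HN) = 90.00° ✓; |WH| = 10.60 ✓; bearing(W→B) − bearing(W→H) = 102.0° ✓; |WB| = 10.60 ✓; ∠(WB, BZ) = 90.01° ✓; |BZ| = 9.200 ✗.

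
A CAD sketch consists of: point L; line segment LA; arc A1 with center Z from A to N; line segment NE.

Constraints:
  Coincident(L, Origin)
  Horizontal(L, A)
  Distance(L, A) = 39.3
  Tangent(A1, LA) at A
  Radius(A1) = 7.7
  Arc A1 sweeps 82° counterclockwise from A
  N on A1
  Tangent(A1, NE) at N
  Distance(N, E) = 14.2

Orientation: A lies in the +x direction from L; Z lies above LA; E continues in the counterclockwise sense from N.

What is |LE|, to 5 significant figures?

53.098

L is at the origin; LA is horizontal with |LA| = 39.3 and A on the +x side, so A = (39.300, 0.0000). The tangent condition forces ZA to be normal to LA, so Z = A + (0, 7.7) = (39.300, 7.7000). On A1, A sits at bearing -90° from Z; an 82° counterclockwise sweep puts N at bearing -8°, so N = Z + 7.7·(cos -8°, sin -8°) = (46.925, 6.6284). A1 meets NE tangentially, so ZN is at right angles to NE, so NE runs along (−sin -8°, cos -8°); with |NE| = 14.2, E = (48.901, 20.690). Then |LE| = |E − L| = 53.098.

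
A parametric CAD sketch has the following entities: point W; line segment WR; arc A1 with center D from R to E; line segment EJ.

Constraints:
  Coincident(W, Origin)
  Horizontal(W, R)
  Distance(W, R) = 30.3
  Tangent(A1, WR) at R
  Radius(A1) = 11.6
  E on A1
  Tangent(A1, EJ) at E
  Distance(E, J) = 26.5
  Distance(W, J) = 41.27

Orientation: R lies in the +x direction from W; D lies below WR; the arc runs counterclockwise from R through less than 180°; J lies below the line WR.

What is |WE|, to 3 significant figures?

21.7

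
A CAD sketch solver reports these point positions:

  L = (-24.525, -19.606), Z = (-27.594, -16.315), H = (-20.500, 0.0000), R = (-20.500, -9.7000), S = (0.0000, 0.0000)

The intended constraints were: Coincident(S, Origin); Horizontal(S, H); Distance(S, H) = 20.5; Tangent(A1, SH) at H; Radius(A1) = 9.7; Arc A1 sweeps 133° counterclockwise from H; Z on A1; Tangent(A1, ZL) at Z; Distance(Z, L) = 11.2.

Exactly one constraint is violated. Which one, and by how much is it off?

Distance(Z, L) = 11.2 — off by 6.70.

S = (0.00, 0.00) ✓; S.y = 0.00, H.y = 0.00 ✓; |SH| = 20.50 ✓; ∠(RH, HS) = 90.00° ✓; |RH| = 9.700 ✓; bearing(R→Z) − bearing(R→H) = 133.0° ✓; |RZ| = 9.700 ✓; ∠(RZ, ZL) = 90.00° ✓; |ZL| = 4.500 ✗.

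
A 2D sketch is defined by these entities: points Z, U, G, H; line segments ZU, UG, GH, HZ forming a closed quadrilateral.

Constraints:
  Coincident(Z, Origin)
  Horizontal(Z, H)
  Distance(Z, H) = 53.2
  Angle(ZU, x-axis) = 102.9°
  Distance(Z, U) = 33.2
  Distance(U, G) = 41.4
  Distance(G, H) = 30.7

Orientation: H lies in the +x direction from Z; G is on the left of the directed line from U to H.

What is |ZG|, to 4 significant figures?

40.20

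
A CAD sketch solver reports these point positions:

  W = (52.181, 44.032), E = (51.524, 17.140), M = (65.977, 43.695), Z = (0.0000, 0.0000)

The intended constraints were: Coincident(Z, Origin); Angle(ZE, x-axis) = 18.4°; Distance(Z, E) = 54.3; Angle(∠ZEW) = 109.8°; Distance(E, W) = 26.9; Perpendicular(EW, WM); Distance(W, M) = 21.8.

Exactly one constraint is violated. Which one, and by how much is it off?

Distance(W, M) = 21.8 — off by 8.00.

Z = (0.00, 0.00) ✓; ZE at 18.40° ✓; |ZE| = 54.30 ✓; ∠ZEW = 109.8° ✓; |EW| = 26.90 ✓; ∠(EW, WM) = 90.00° ✓; |WM| = 13.80 ✗.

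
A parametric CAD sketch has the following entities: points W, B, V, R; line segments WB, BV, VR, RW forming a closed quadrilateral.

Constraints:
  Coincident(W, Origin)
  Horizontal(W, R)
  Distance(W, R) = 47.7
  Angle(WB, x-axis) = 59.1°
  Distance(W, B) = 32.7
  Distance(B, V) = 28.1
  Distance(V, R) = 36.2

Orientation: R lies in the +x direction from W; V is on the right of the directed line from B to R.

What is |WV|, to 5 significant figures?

11.512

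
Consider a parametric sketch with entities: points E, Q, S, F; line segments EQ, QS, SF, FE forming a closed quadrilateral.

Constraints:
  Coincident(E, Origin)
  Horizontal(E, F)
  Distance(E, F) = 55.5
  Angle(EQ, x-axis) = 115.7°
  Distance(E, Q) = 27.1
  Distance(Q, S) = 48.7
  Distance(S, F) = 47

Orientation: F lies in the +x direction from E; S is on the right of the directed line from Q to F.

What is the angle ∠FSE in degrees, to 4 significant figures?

101.3°

Checks: |QS| = 48.70 ✓; |SF| = 47.00 ✓.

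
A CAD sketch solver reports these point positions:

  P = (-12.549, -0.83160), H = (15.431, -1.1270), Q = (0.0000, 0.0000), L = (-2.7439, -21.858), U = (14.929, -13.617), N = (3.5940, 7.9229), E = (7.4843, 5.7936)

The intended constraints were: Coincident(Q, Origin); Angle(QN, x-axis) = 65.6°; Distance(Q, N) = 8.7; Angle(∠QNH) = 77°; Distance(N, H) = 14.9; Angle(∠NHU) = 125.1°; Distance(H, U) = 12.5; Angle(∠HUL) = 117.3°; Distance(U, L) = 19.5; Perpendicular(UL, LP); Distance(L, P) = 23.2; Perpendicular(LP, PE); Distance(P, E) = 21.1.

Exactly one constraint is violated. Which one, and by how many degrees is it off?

Perpendicular(LP, PE) — off by 6.70°.

Q = (0.00, 0.00) ✓; QN at 65.60° ✓; |QN| = 8.700 ✓; ∠QNH = 77.00° ✓; |NH| = 14.90 ✓; ∠NHU = 125.1° ✓; |HU| = 12.50 ✓; ∠HUL = 117.3° ✓; |UL| = 19.50 ✓; ∠(UL, LP) = 90.00° ✓; |LP| = 23.20 ✓; ∠(LP, PE) = 96.70° ✗; |PE| = 21.10 ✓.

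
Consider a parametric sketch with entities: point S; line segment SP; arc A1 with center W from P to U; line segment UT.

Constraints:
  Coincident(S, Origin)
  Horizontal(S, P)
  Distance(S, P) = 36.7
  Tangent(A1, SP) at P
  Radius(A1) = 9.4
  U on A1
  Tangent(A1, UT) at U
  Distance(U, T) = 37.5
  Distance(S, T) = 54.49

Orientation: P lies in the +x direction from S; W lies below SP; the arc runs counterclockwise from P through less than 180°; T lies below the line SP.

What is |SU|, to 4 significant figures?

28.90

Checks: ∠(WP, PS) = 90.00° ✓; |WU| = 9.400 ✓; ∠(WU, UT) = 90.00° ✓; |UT| = 37.50 ✓; |ST| = 54.49 ✓.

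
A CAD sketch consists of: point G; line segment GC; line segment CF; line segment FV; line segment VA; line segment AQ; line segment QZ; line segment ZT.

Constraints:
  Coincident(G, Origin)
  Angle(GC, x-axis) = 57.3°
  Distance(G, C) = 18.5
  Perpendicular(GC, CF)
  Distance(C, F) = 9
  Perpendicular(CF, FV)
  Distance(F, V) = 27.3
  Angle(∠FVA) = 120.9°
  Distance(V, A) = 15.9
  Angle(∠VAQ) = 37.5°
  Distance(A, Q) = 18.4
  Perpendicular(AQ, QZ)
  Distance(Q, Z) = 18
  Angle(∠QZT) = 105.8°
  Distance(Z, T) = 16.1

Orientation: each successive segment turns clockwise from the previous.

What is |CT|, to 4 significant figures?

44.48

AQ is perpendicular to QZ, so QZ runs at -54.30°; with |QZ| = 18.0, Z = (12.37, -15.65). ∠QZT = 105.8° gives ZT at -128.5° from the x-axis; with |ZT| = 16.1, T = (2.351, -28.25). Then |CT| = |T − C| = 44.48.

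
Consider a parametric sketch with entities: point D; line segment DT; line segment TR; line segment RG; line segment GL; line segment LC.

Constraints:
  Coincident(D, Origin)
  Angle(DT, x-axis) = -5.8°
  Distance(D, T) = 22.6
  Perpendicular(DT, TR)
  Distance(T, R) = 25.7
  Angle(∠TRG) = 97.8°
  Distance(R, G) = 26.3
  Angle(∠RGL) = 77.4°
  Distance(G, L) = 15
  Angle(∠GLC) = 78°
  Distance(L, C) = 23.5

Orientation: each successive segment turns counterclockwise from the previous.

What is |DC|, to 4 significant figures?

29.29

D is at the origin; DT runs at -5.8° with length 22.6, so T = (22.48, -2.284). DT is perpendicular to TR, so TR runs at 84.20°; with |TR| = 25.7, R = (25.08, 23.28). ∠TRG = 97.8° gives RG at 166.4° from the x-axis; with |RG| = 26.3, G = (-0.4811, 29.47). ∠RGL = 77.4° gives GL at -91.00° from the x-axis; with |GL| = 15.0, L = (-0.7429, 14.47). ∠GLC = 78.0° gives LC at 11.00° from the x-axis; with |LC| = 23.5, C = (22.33, 18.96). Then |DC| = |C − D| = 29.29.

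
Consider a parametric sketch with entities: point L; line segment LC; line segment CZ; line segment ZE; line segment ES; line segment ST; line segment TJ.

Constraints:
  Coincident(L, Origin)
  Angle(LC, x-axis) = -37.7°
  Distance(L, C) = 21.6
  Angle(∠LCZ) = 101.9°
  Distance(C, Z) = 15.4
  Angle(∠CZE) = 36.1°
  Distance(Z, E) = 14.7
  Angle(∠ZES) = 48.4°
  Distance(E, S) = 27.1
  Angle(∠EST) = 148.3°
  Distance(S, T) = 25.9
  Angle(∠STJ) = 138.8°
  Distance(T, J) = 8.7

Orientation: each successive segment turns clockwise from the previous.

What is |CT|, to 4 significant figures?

44.62

L is at the origin; LC runs at -37.7° with length 21.6, so C = (17.09, -13.21). ∠LCZ = 101.9° gives CZ at -115.8° from the x-axis; with |CZ| = 15.4, Z = (10.39, -27.07). ∠CZE = 36.1° gives ZE at 100.3° from the x-axis; with |ZE| = 14.7, E = (7.759, -12.61). ∠ZES = 48.4° gives ES at -31.30° from the x-axis; with |ES| = 27.1, S = (30.92, -26.69). ∠EST = 148.3° gives ST at -63.00° from the x-axis; with |ST| = 25.9, T = (42.67, -49.77). Then |CT| = |T − C| = 44.62.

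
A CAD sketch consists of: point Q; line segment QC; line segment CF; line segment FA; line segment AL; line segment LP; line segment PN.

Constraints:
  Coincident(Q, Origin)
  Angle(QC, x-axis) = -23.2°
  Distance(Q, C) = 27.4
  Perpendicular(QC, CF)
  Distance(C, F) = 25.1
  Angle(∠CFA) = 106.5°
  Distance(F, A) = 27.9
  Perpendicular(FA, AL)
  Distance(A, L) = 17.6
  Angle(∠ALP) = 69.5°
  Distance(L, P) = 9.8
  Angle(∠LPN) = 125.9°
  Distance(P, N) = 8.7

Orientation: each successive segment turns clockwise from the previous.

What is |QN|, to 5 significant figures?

26.211

∠ALP = 69.5° gives LP at -27.200° from the x-axis; with |LP| = 9.8, P = (-1.6434, -17.609). ∠LPN = 125.9° gives PN at -81.300° from the x-axis; with |PN| = 8.7, N = (-0.32744, -26.209). Then |QN| = |N − Q| = 26.211.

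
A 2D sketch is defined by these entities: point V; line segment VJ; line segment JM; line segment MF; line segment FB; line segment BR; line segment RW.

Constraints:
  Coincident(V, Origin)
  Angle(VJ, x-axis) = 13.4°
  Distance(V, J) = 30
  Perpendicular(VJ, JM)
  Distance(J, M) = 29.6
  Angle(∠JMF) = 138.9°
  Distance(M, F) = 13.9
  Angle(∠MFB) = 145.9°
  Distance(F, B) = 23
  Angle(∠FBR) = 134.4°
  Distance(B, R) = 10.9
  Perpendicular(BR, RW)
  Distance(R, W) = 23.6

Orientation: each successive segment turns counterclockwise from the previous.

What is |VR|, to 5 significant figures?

41.772

V is at the origin; VJ runs at 13.4° with length 30.0, so J = (29.183, 6.9524). VJ ⟂ JM, so JM runs at 103.40°; with |JM| = 29.6, M = (22.324, 35.747). ∠JMF = 138.9° gives MF at 144.50° from the x-axis; with |MF| = 13.9, F = (11.007, 43.818). ∠MFB = 145.9° gives FB at 178.60° from the x-axis; with |FB| = 23.0, B = (-11.986, 44.380). ∠FBR = 134.4° gives BR at -135.80° from the x-axis; with |BR| = 10.9, R = (-19.800, 36.781). Then |VR| = |R − V| = 41.772.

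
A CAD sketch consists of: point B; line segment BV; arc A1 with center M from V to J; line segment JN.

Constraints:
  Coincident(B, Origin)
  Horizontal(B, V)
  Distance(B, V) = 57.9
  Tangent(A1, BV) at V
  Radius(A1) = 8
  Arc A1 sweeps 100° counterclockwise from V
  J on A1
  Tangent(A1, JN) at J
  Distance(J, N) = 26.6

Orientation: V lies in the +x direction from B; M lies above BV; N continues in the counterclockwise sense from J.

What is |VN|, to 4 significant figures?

35.73

B is at the origin; B and V share the same y with |BV| = 57.9 and V on the +x side, so V = (57.90, 0.000). The tangent condition forces MV to be normal to BV, so M = V + (0, 8) = (57.90, 8.000). On A1, V sits at bearing -90° from M; a 100° counterclockwise sweep puts J at bearing 10°, so J = M + 8.0·(cos 10°, sin 10°) = (65.78, 9.389). Tangency of A1 to JN means the radius MJ is perpendicular to JN, so JN runs along (−sin 10°, cos 10°); with |JN| = 26.6, N = (61.16, 35.59). Then |VN| = |N − V| = 35.73.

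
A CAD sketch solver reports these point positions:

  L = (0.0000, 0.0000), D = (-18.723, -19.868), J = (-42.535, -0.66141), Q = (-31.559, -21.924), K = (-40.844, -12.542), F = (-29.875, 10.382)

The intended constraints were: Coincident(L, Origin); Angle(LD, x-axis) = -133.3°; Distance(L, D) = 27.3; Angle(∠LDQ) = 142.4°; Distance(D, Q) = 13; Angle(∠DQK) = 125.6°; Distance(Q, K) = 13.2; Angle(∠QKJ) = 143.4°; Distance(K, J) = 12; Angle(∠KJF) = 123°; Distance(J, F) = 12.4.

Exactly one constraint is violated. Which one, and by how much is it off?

Distance(J, F) = 12.4 — off by 4.40.

L = (0.00, 0.00) ✓; LD at -133.3° ✓; |LD| = 27.30 ✓; ∠LDQ = 142.4° ✓; |DQ| = 13.00 ✓; ∠DQK = 125.6° ✓; |QK| = 13.20 ✓; ∠QKJ = 143.4° ✓; |KJ| = 12.00 ✓; ∠KJF = 123.0° ✓; |JF| = 16.80 ✗.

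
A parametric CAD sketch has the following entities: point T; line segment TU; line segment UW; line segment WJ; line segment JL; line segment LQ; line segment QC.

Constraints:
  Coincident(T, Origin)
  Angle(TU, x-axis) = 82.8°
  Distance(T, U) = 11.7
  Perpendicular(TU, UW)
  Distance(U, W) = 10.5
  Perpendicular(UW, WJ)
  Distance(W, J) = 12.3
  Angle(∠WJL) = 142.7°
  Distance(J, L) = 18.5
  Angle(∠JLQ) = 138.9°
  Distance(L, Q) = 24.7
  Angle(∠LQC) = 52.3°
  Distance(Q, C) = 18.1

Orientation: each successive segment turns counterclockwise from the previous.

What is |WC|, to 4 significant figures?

31.63

T is at the origin; TU runs at 82.8° with length 11.7, so U = (1.466, 11.61). The perpendicularity gives UW at right angles to TU, so UW runs at 172.8°; with |UW| = 10.5, W = (-8.951, 12.92). UW is perpendicular to WJ, so WJ runs at -97.20°; with |WJ| = 12.3, J = (-10.49, 0.7207). ∠WJL = 142.7° gives JL at -59.90° from the x-axis; with |JL| = 18.5, L = (-1.214, -15.28). ∠JLQ = 138.9° gives LQ at -18.80° from the x-axis; with |LQ| = 24.7, Q = (22.17, -23.24). ∠LQC = 52.3° gives QC at 108.9° from the x-axis; with |QC| = 18.1, C = (16.30, -6.120). Then |WC| = |C − W| = 31.63.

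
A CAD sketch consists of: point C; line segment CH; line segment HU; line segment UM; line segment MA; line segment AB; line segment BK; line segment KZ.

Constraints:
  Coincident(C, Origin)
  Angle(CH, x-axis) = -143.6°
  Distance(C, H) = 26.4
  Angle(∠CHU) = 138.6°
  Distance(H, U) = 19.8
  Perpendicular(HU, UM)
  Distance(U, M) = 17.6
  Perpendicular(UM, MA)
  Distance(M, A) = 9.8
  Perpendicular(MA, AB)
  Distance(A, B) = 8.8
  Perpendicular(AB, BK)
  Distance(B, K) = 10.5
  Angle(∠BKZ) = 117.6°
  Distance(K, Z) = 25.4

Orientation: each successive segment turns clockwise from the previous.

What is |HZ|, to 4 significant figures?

44.96

C is at the origin; CH runs at -143.6° with length 26.4, so H = (-21.25, -15.67). ∠CHU = 138.6° gives HU at 175.0° from the x-axis; with |HU| = 19.8, U = (-40.97, -13.94). HU ⟂ UM, so UM runs at 85.00°; with |UM| = 17.6, M = (-39.44, 3.592). UM ⟂ MA, so MA runs at -5.000°; with |MA| = 9.8, A = (-29.68, 2.738). The perpendicularity gives AB at right angles to MA, so AB runs at -95.00°; with |AB| = 8.8, B = (-30.44, -6.028). AB is perpendicular to BK, so BK runs at 175.0°; with |BK| = 10.5, K = (-40.90, -5.113). ∠BKZ = 117.6° gives KZ at 112.6° from the x-axis; with |KZ| = 25.4, Z = (-50.67, 18.34). Then |HZ| = |Z − H| = 44.96.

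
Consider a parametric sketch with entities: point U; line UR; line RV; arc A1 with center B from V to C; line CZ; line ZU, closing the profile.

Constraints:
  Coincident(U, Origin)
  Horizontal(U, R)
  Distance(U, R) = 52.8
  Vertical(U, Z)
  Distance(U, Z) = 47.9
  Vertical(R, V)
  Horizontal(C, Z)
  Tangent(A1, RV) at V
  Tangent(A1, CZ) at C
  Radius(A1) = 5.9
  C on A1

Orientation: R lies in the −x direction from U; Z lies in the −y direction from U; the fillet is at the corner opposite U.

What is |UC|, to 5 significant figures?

67.037

The virtual corner opposite U is at (-52.800, -47.900). The tangent condition forces BV to be normal to RV and since A1 is tangent to CZ there, BC ⟂ CZ, with radius 5.9, so the center B sits 5.9 in from both sides at B = (-46.900, -42.000). That places the tangent points at V = (-52.800, -42.000) on RV and C = (-46.900, -47.900) on CZ. Then |UC| = |C − U| = 67.037.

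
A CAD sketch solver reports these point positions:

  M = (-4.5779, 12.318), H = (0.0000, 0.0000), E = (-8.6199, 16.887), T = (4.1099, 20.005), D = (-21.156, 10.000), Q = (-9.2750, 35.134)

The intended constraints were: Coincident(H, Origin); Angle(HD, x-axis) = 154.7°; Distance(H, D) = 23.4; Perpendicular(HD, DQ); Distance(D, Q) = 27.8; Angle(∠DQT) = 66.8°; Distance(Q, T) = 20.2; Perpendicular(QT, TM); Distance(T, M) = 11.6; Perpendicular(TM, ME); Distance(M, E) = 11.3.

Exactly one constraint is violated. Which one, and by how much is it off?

Distance(M, E) = 11.3 — off by 5.20.

H = (0.00, 0.00) ✓; HD at 154.7° ✓; |HD| = 23.40 ✓; ∠(HD, DQ) = 90.00° ✓; |DQ| = 27.80 ✓; ∠DQT = 66.80° ✓; |QT| = 20.20 ✓; ∠(QT, TM) = 90.00° ✓; |TM| = 11.60 ✓; ∠(TM, ME) = 90.00° ✓; |ME| = 6.100 ✗.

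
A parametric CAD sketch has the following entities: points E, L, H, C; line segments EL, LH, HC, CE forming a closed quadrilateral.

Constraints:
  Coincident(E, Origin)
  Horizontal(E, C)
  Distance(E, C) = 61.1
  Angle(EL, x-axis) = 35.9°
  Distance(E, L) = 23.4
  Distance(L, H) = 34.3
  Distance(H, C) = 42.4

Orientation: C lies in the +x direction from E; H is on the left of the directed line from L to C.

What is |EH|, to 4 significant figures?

57.49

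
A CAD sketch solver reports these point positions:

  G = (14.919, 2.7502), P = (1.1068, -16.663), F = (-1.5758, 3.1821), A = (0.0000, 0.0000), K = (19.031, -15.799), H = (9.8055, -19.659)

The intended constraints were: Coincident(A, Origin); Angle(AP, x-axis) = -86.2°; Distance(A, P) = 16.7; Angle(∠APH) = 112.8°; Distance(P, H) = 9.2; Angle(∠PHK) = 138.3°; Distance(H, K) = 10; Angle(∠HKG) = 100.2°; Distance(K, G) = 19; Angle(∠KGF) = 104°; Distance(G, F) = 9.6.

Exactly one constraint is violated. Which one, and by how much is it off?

Distance(G, F) = 9.6 — off by 6.90.

A = (0.00, 0.00) ✓; AP at -86.20° ✓; |AP| = 16.70 ✓; ∠APH = 112.8° ✓; |PH| = 9.200 ✓; ∠PHK = 138.3° ✓; |HK| = 10.00 ✓; ∠HKG = 100.2° ✓; |KG| = 19.00 ✓; ∠KGF = 104.0° ✓; |GF| = 16.50 ✗.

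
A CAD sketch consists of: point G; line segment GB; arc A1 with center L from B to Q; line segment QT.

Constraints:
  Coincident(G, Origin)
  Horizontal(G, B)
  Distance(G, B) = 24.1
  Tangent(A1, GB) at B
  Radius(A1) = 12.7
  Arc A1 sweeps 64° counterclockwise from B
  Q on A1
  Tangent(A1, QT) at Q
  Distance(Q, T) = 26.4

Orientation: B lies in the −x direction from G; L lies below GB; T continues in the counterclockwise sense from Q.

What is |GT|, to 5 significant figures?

56.300

G is at the origin; G and B share the same y with |GB| = 24.1 and B on the −x side, so B = (-24.100, 0.0000). Tangency of A1 to GB means the radius LB is perpendicular to GB, so L = B + (0, -12.7) = (-24.100, -12.700). On A1, B sits at bearing 90° from L; a 64° counterclockwise sweep puts Q at bearing 154°, so Q = L + 12.7·(cos 154°, sin 154°) = (-35.515, -7.1327). The tangent condition forces LQ to be normal to QT, so QT runs along (−sin 154°, cos 154°); with |QT| = 26.4, T = (-47.088, -30.861). Then |GT| = |T − G| = 56.300.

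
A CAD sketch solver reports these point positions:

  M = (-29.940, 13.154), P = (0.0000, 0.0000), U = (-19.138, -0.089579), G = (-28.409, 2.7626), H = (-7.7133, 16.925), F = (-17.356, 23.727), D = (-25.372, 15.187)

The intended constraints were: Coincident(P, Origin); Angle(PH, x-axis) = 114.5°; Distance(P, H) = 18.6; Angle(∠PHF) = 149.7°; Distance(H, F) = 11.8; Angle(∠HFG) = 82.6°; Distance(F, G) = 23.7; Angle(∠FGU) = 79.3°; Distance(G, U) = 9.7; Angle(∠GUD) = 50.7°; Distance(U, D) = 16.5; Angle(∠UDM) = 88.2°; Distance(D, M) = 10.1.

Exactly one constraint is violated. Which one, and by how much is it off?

Distance(D, M) = 10.1 — off by 5.10.

P = (0.00, 0.00) ✓; PH at 114.5° ✓; |PH| = 18.60 ✓; ∠PHF = 149.7° ✓; |HF| = 11.80 ✓; ∠HFG = 82.60° ✓; |FG| = 23.70 ✓; ∠FGU = 79.30° ✓; |GU| = 9.700 ✓; ∠GUD = 50.70° ✓; |UD| = 16.50 ✓; ∠UDM = 88.21° ✓; |DM| = 5.000 ✗.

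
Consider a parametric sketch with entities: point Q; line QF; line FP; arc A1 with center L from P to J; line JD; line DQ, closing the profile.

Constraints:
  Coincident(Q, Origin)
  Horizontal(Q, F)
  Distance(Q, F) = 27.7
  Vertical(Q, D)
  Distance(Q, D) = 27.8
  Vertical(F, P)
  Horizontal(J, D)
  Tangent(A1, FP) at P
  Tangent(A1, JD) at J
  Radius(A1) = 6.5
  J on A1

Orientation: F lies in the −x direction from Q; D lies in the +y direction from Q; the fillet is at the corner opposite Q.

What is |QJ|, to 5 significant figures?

34.961

Q is at the origin; QF is horizontal with |QF| = 27.7 and F on the −x side, so F = (-27.700, 0.0000). Q and D share the same x with |QD| = 27.8 and D on the +y side, so D = (0.0000, 27.800). The virtual corner opposite Q is at (-27.700, 27.800). A1 meets FP tangentially, so LP is at right angles to FP and A1 meets JD tangentially, so LJ is at right angles to JD, with radius 6.5, so the center L sits 6.5 in from both sides at L = (-21.200, 21.300). That places the tangent points at P = (-27.700, 21.300) on FP and J = (-21.200, 27.800) on JD. Then |QJ| = |J − Q| = 34.961.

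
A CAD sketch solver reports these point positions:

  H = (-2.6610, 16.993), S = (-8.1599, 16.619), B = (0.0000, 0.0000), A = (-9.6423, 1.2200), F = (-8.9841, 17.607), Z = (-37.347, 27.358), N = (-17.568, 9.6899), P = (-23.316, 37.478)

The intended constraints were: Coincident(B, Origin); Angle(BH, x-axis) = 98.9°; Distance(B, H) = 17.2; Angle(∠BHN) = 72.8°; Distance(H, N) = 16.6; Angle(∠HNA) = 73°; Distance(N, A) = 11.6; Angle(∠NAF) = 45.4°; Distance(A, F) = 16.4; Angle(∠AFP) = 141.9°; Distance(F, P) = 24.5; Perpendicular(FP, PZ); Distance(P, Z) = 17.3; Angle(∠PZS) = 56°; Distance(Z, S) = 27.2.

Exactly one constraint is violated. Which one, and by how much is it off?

Distance(Z, S) = 27.2 — off by 3.90.

B = (0.00, 0.00) ✓; BH at 98.90° ✓; |BH| = 17.20 ✓; ∠BHN = 72.80° ✓; |HN| = 16.60 ✓; ∠HNA = 73.00° ✓; |NA| = 11.60 ✓; ∠NAF = 45.40° ✓; |AF| = 16.40 ✓; ∠AFP = 141.9° ✓; |FP| = 24.50 ✓; ∠(FP, PZ) = 90.00° ✓; |PZ| = 17.30 ✓; ∠PZS = 56.00° ✓; |ZS| = 31.10 ✗.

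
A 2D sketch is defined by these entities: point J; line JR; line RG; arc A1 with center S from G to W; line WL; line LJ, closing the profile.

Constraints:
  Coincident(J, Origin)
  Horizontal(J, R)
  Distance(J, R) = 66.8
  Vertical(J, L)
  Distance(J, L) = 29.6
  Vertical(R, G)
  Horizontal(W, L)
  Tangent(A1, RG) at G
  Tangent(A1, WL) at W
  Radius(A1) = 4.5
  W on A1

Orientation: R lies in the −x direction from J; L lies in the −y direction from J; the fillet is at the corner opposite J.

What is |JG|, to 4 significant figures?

71.36

The virtual corner opposite J is at (-66.80, -29.60). The tangent condition forces SG to be normal to RG and tangency of A1 to WL means the radius SW is perpendicular to WL, with radius 4.5, so the center S sits 4.5 in from both sides at S = (-62.30, -25.10). That places the tangent points at G = (-66.80, -25.10) on RG and W = (-62.30, -29.60) on WL. Then |JG| = |G − J| = 71.36.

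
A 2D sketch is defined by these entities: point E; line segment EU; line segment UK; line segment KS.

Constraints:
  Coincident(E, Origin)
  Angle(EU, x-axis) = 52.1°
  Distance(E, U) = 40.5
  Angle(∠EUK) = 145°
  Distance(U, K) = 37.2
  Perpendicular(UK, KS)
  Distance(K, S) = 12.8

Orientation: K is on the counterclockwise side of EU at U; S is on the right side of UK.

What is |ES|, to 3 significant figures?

79.1

∠EUK = 145.0°, so UK runs at 52.1° + (180° − 145.0°) = 87.1° from the x-axis; with |UK| = 37.2, K = U + 37.2·(cos 87.1°, sin 87.1°) = (26.8, 69.1). UK is perpendicular to KS; with |KS| = 12.8 on the right of UK, S = K + 12.8·(0.999, -0.0506) = (39.5, 68.5). Then |ES| = |S − E| = 79.1.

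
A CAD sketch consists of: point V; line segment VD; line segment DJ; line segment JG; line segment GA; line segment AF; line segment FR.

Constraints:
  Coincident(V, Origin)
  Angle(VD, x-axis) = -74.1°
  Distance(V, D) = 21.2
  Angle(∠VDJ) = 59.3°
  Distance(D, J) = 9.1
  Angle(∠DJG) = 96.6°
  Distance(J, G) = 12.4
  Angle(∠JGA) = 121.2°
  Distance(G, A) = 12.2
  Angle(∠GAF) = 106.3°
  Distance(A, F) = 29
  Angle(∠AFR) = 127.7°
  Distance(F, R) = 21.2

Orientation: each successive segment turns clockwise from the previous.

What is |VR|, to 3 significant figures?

50.0

V is at the origin; VD runs at -74.1° with length 21.2, so D = (5.81, -20.4). ∠VDJ = 59.3° gives DJ at 165° from the x-axis; with |DJ| = 9.1, J = (-2.99, -18.1). ∠DJG = 96.6° gives JG at 81.8° from the x-axis; with |JG| = 12.4, G = (-1.22, -5.79). ∠JGA = 121.2° gives GA at 23.0° from the x-axis; with |GA| = 12.2, A = (10.0, -1.02). ∠GAF = 106.3° gives AF at -50.7° from the x-axis; with |AF| = 29.0, F = (28.4, -23.5). ∠AFR = 127.7° gives FR at -103° from the x-axis; with |FR| = 21.2, R = (23.6, -44.1). Then |VR| = |R − V| = 50.0.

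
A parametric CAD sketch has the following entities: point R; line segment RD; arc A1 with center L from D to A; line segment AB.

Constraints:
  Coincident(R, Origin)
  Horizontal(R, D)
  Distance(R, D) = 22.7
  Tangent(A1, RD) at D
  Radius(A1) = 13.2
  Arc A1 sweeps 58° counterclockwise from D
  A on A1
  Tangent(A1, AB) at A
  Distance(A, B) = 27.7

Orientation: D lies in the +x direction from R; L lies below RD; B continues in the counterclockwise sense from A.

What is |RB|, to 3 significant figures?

29.9

R is at the origin; RD is horizontal with |RD| = 22.7 and D on the +x side, so D = (22.7, 0.00). Since A1 is tangent to RD there, LD ⟂ RD, so L = D + (0, -13.2) = (22.7, -13.2). On A1, D sits at bearing 90° from L; a 58° counterclockwise sweep puts A at bearing 148°, so A = L + 13.2·(cos 148°, sin 148°) = (11.5, -6.21). A1 meets AB tangentially, so LA is at right angles to AB, so AB runs along (−sin 148°, cos 148°); with |AB| = 27.7, B = (-3.17, -29.7). Then |RB| = |B − R| = 29.9.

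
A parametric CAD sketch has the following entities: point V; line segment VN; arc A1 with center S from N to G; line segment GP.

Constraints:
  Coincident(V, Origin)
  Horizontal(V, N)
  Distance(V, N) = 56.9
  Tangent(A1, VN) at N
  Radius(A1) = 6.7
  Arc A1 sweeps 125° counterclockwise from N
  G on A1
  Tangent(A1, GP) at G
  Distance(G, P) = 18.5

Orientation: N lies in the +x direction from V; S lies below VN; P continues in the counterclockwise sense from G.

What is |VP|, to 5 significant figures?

67.136

V is at the origin; V and N share the same y with |VN| = 56.9 and N on the +x side, so N = (56.900, 0.0000). Tangency of A1 to VN means the radius SN is perpendicular to VN, so S = N + (0, -6.7) = (56.900, -6.7000). On A1, N sits at bearing 90° from S; a 125° counterclockwise sweep puts G at bearing 215°, so G = S + 6.7·(cos 215°, sin 215°) = (51.412, -10.543). The tangent condition forces SG to be normal to GP, so GP runs along (−sin 215°, cos 215°); with |GP| = 18.5, P = (62.023, -25.697). Then |VP| = |P − V| = 67.136.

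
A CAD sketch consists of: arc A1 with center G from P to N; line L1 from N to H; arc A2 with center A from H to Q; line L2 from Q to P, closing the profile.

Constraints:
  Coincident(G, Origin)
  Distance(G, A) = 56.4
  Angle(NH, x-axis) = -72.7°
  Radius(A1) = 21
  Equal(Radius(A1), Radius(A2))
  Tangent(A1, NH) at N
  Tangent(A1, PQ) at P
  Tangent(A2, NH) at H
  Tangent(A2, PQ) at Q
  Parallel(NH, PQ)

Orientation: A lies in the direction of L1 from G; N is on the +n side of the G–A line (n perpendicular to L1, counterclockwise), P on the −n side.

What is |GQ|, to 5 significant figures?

60.183

The slot axis is L1's direction at -72.7°, so u = (cos -72.7°, sin -72.7°) = (0.29737, -0.95476) and n = (−sin -72.7°, cos -72.7°) = (0.95476, 0.29737). G is at the origin and A lies 56.4 along u from G, so A = 56.4·u = (16.772, -53.849). Tangency of A1 to both parallel lines with radius 21.0 puts N and P at G ± 21.0·n: N = (20.050, 6.2449), P = (-20.050, -6.2449). Equal radii place H and Q the same way about A: H = A + 21.0·n = (36.822, -47.604), Q = A − 21.0·n = (-3.2780, -60.093). Then |GQ| = |Q − G| = 60.183.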